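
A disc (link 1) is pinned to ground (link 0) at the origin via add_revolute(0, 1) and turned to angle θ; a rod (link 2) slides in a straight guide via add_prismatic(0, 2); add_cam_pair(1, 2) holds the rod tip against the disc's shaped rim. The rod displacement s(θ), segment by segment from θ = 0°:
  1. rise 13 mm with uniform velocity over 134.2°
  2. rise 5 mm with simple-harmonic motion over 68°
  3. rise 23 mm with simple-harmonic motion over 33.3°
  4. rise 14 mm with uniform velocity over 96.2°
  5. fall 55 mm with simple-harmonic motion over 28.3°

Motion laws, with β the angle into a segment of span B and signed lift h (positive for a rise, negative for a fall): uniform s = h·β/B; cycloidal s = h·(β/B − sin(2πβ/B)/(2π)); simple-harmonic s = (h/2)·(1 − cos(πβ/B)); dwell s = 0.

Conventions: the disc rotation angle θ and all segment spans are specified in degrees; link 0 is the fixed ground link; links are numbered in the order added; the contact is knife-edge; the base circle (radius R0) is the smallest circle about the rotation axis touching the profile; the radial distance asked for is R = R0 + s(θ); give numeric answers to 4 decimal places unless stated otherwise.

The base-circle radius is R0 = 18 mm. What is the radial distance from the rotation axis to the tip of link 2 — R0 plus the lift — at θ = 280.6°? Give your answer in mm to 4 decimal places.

segment 1 (0° to 134.2°, uniform, h = 13) is passed completely: s = 0.0000 + (13) = 13.0000
segment 2 (134.2° to 202.2°, simple-harmonic, h = 5) is passed completely: s = 13.0000 + (5) = 18.0000
segment 3 (202.2° to 235.5°, simple-harmonic, h = 23) is passed completely: s = 18.0000 + (23) = 41.0000
θ = 280.6° falls in segment 4 (235.5° to 331.7°, uniform, h = 14): β = 280.6 − 235.5 = 45.1°, B = 96.2°; Δs = 14·45.1/96.2 = 6.5634; s = 41.0000 + 6.5634 = 47.5634
R = R0 + s = 18 + 47.5634 = 65.5634

65.5634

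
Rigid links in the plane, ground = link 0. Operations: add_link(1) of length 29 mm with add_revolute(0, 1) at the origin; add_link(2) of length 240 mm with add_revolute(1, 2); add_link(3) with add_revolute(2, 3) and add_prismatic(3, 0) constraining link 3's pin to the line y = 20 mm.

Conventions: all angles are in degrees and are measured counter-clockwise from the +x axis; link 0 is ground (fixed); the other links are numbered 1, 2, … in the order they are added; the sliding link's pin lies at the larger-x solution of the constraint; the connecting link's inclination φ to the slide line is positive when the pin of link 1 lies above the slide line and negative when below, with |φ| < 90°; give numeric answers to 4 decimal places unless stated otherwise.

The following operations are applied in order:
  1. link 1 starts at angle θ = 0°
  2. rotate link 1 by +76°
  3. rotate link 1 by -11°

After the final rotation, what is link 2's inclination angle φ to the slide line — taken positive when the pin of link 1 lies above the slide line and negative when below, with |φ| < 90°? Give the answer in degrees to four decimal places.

geometry: r = 29 mm, L = 240 mm, e = 20 mm; θ starts at 0°
rotate link 1 by +76°: θ ← 0° +76° = 76°
rotate link 1 by -11°: θ ← 76° -11° = 65°
h = r sin θ − e = 26.282926 − 20 = 6.282926
sin φ = h / L = 6.282926 / 240 = 0.02617886
φ = arcsin(0.02617886) = 1.500109°

1.5001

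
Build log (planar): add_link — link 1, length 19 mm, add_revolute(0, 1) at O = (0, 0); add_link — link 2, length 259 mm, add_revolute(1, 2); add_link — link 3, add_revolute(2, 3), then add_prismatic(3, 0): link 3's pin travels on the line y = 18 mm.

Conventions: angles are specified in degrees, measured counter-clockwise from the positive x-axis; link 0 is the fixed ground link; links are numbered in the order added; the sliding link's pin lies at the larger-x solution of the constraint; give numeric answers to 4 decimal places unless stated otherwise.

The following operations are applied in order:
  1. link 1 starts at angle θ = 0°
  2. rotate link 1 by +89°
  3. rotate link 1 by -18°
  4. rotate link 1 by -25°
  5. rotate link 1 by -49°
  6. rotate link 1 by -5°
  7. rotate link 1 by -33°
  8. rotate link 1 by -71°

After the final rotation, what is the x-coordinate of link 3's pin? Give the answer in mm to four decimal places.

geometry: r = 19 mm, L = 259 mm, e = 18 mm; θ starts at 0°
rotate link 1 by +89°: θ ← 0° +89° = 89°
rotate link 1 by -18°: θ ← 89° -18° = 71°
rotate link 1 by -25°: θ ← 71° -25° = 46°
rotate link 1 by -49°: θ ← 46° -49° = -3°
rotate link 1 by -5°: θ ← -3° -5° = -8°
rotate link 1 by -33°: θ ← -8° -33° = -41°
rotate link 1 by -71°: θ ← -41° -71° = -112°
crank pin P = (r cos θ, r sin θ) = (-7.117525, -17.616493)
h = r sin θ − e = -17.616493 − 18 = -35.616493
x = r cos θ + √(L² − h²) = -7.117525 + 256.539403 = 249.421878

249.4219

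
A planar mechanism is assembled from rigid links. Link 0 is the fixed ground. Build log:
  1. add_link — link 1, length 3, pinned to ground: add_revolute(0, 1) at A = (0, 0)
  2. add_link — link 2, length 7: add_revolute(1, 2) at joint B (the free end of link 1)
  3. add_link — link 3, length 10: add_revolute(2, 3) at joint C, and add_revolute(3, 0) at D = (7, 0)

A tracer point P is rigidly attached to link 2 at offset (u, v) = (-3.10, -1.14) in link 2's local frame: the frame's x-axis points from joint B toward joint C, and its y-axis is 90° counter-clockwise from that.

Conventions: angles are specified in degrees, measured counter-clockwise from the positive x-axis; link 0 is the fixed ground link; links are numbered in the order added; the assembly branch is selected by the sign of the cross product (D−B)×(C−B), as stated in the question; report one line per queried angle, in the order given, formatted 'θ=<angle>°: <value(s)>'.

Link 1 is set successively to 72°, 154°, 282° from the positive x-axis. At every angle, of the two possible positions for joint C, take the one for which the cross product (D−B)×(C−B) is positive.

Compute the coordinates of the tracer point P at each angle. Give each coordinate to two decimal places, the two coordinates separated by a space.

A=(0,0), D=(7.00,0)
θ=72°: B = A + 3.00·(cos72°, sin72°) = (0.9271, 2.8532)
θ=72°: |BD| = 6.7098
θ=72°: circle(B,7.00) ∩ circle(D,10.00): a=-0.4455, h=6.9858
θ=72°:   candidates: C₊=(3.4944,9.3654) cross=46.873; C₋=(-2.4467,-3.2802) cross=-46.873
θ=72°:   branch + wants cross > 0 → take C=(3.4944,9.3654) (cross=46.873)
θ=72°: ex = (C−B)/|BC| = (0.3668,0.9303); ey = (-0.9303,0.3668)
θ=72°: P = B + -3.10·ex + -1.14·ey = (0.8507,-0.4489)
θ=154°: B = A + 3.00·(cos154°, sin154°) = (-2.6964, 1.3151)
θ=154°: |BD| = 9.7852
θ=154°: circle(B,7.00) ∩ circle(D,10.00): a=2.2866, h=6.6160
θ=154°:   candidates: C₊=(0.4586,7.5638) cross=64.739; C₋=(-1.3197,-5.5482) cross=-64.739
θ=154°:   branch + wants cross > 0 → take C=(0.4586,7.5638) (cross=64.739)
θ=154°: ex = (C−B)/|BC| = (0.4507,0.8927); ey = (-0.8927,0.4507)
θ=154°: P = B + -3.10·ex + -1.14·ey = (-3.0760,-1.9660)
θ=282°: B = A + 3.00·(cos282°, sin282°) = (0.6237, -2.9344)
θ=282°: |BD| = 7.0191
θ=282°: circle(B,7.00) ∩ circle(D,10.00): a=-0.1234, h=6.9989
θ=282°:   candidates: C₊=(-2.4144,3.3719) cross=49.126; C₋=(3.4376,-9.3440) cross=-49.126
θ=282°:   branch + wants cross > 0 → take C=(-2.4144,3.3719) (cross=49.126)
θ=282°: ex = (C−B)/|BC| = (-0.4340,0.9009); ey = (-0.9009,-0.4340)
θ=282°: P = B + -3.10·ex + -1.14·ey = (2.9962,-5.2325)

θ=72°: 0.85 -0.45
θ=154°: -3.08 -1.97
θ=282°: 3.00 -5.23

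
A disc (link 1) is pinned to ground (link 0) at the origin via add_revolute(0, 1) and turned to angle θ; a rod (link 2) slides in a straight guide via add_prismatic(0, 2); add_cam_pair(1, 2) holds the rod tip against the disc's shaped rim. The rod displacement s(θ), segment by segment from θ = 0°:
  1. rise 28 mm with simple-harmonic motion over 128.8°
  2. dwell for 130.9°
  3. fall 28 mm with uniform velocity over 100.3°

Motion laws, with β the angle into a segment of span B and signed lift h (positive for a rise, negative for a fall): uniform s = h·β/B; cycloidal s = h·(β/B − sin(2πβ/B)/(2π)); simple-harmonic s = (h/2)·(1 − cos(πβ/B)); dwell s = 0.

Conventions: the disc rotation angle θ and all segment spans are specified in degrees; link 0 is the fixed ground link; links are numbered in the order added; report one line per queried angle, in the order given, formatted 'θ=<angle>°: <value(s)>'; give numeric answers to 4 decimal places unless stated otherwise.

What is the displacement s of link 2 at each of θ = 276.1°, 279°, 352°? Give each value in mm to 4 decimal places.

segment 1 (0° to 128.8°, simple-harmonic, h = 28) is passed completely: s = 0.0000 + (28) = 28.0000
segment 2 (128.8° to 259.7°, dwell): s unchanged at 28.0000
θ = 276.1° falls in segment 3 (259.7° to 360°, uniform, h = -28): β = 276.1 − 259.7 = 16.4°, B = 100.3°; Δs = -28·16.4/100.3 = -4.5783; s = 28.0000 − 4.5783 = 23.4217
θ = 279° falls in segment 3 (259.7° to 360°, uniform, h = -28): β = 279 − 259.7 = 19.3°, B = 100.3°; Δs = -28·19.3/100.3 = -5.3878; s = 28.0000 − 5.3878 = 22.6122
θ = 352° falls in segment 3 (259.7° to 360°, uniform, h = -28): β = 352 − 259.7 = 92.3°, B = 100.3°; Δs = -28·92.3/100.3 = -25.7667; s = 28.0000 − 25.7667 = 2.2333

θ=276.1°: 23.4217
θ=279°: 22.6122
θ=352°: 2.2333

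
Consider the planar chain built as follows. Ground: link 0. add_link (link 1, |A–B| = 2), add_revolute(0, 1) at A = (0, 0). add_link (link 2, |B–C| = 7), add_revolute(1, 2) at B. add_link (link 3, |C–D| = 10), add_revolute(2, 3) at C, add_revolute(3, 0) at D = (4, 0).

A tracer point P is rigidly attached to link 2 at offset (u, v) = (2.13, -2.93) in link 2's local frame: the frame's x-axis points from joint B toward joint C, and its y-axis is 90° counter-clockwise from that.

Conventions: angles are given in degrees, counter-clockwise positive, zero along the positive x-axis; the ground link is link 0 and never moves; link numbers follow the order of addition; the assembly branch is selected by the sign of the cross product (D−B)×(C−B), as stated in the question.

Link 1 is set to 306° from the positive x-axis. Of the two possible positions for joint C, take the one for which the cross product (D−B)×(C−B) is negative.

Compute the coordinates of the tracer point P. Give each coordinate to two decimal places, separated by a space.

A=(0,0), D=(4.00,0)
B = A + 2.00·(cos306°, sin306°) = (1.1756, -1.6180)
|BD| = 3.2551
circle(B,7.00) ∩ circle(D,10.00): a=-6.2064, h=3.2373
  candidates: C₊=(-5.8190,-1.8941) cross=10.538; C₋=(-2.6005,-7.5122) cross=-10.538
  branch - wants cross < 0 → take C=(-2.6005,-7.5122) (cross=-10.538)
ex = (C−B)/|BC| = (-0.5394,-0.8420); ey = (0.8420,-0.5394)
P = B + 2.13·ex + -2.93·ey = (-2.4406,-1.8310)

-2.44 -1.83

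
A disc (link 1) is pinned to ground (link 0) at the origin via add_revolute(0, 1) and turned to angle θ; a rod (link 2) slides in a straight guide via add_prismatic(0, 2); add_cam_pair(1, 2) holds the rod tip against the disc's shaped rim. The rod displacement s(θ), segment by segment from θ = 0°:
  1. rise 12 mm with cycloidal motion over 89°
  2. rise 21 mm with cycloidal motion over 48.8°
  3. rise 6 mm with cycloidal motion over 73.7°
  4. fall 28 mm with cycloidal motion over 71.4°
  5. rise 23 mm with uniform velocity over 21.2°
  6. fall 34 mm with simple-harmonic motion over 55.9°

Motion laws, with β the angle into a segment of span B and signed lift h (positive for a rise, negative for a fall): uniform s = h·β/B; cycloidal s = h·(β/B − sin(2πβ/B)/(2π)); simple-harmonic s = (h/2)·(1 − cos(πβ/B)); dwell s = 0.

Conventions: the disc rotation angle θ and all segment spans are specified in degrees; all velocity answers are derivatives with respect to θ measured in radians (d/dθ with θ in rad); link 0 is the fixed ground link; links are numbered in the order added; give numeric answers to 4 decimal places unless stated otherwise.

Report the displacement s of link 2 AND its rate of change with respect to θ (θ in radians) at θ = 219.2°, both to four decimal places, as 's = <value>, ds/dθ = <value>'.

segment 1 (0° to 89°, cycloidal, h = 12) is passed completely: s = 0.0000 + (12) = 12.0000
segment 2 (89° to 137.8°, cycloidal, h = 21) is passed completely: s = 12.0000 + (21) = 33.0000
segment 3 (137.8° to 211.5°, cycloidal, h = 6) is passed completely: s = 33.0000 + (6) = 39.0000
θ = 219.2° falls in segment 4 (211.5° to 282.9°, cycloidal, h = -28): β = 219.2 − 211.5 = 7.7°, B = 71.4°; Δs = -28·(0.1078 − sin(2π·0.1078)/(2π)) = -0.2258; s = 39.0000 − 0.2258 = 38.7742
velocity in seg [211.5°–282.9°] (cycloidal), θ in radians: β = 7.7° = 0.1344 rad, B = 71.4° = 1.2462 rad; ds/dθ = (h/B)(1 − cos(2πβ/B)) = ((-28)/1.2462)(1 − cos(2π·0.1078)) = -4.963824 mm/rad

s = 38.7742, ds/dθ = -4.9638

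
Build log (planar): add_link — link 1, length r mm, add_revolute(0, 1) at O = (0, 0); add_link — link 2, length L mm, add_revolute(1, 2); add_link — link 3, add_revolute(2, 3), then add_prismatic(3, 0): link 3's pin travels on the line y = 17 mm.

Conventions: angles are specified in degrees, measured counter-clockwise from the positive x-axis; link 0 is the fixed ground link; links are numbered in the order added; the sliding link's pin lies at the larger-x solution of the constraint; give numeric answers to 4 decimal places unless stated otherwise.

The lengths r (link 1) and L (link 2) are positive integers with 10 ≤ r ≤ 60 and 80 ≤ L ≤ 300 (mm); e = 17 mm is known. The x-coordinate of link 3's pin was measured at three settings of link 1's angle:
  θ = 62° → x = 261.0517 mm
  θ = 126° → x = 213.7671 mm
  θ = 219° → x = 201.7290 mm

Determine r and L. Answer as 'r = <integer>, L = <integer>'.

constraint per measurement: (x − r cos θ)² + (r sin θ − e)² = L²
subtracting the θ₁ and θ₂ equations cancels the r² and L² terms:
r = (x₁² − x₂²) / (2[(x₁cos θ₁ + e sin θ₁) − (x₂cos θ₂ + e sin θ₂)]) = 45.0000 → r = 45
L² = (x₁ − r cos θ₁)² + (r sin θ₁ − e)² = 58081.0088 → L = 241.0000 → L = 241
check at θ₃=219°: x = 201.7290 (printed 201.7290) ✓

r = 45, L = 241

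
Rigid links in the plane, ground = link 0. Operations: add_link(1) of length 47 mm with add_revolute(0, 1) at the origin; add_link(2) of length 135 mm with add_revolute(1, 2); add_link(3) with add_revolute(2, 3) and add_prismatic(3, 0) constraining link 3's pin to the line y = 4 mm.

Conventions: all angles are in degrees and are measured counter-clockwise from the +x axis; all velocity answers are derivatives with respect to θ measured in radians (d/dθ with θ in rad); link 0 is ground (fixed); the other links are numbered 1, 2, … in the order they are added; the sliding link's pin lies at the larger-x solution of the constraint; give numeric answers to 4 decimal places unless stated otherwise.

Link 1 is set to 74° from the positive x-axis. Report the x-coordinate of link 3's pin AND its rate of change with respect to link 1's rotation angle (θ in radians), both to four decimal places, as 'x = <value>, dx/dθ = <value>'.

geometry: r = 47 mm, L = 135 mm, e = 4 mm
crank pin P = (r cos θ, r sin θ) = (12.954956, 45.179300)
h = r sin θ − e = 45.179300 − 4 = 41.179300
x = r cos θ + √(L² − h²) = 12.954956 + 128.566190 = 141.521146
dx/dθ = −r sin θ − h·r cos θ/√(L² − h²) (θ in radians; h = 41.179300) = -49.328727

x = 141.5211, dx/dθ = -49.3287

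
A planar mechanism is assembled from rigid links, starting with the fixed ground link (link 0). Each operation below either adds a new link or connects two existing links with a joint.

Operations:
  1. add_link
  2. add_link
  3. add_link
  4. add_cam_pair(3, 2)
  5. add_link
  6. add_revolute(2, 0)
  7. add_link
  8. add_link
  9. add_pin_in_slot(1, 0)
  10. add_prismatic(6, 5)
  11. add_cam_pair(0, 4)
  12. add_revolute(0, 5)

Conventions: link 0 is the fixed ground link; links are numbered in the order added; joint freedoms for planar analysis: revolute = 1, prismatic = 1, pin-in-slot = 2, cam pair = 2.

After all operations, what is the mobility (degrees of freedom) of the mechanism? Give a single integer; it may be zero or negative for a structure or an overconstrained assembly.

(L,J1,J2)=(1,0,0); link0 fixed
link1: (2,0,0)
link2: (3,0,0)
link3: (4,0,0)
C 3-2 [J2]: (4,0,1)
link4: (5,0,1)
R 2-0 [J1]: (5,1,1)
link5: (6,1,1)
link6: (7,1,1)
PS 1-0 [J2]: (7,1,2)
P 6-5 [J1]: (7,2,2)
C 0-4 [J2]: (7,2,3)
R 0-5 [J1]: (7,3,3)
Grübler: 3·6 − 2·3 − 3 = 9

M = 9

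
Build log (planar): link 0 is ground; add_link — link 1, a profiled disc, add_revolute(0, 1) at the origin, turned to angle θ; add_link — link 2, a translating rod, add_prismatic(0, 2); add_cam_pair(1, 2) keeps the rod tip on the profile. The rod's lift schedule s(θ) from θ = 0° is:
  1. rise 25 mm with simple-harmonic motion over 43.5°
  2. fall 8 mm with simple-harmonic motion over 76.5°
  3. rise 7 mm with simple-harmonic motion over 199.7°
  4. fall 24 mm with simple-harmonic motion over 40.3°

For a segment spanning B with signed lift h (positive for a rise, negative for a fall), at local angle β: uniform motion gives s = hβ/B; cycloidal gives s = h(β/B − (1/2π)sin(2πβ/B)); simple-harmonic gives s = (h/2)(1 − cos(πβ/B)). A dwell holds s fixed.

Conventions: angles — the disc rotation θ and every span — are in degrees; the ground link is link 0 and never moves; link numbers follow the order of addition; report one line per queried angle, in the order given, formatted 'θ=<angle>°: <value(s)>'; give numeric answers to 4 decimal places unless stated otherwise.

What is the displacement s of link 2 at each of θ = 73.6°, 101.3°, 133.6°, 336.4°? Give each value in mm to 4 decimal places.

seg 1 [0°–43.5°] simple-harmonic, h=25: full span → s += 25 → s = 25.0000
seg 2 [43.5°–120°] simple-harmonic, h=-8: θ=73.6° here. β=30.1, B=76.5. -8/2·(1 − cos(π·0.3935)) = -2.6861 → s = 22.3139
seg 2 [43.5°–120°] simple-harmonic, h=-8: θ=101.3° here. β=57.8, B=76.5. -8/2·(1 − cos(π·0.7556)) = -6.8774 → s = 18.1226
seg 2 [43.5°–120°] simple-harmonic, h=-8: full span → s += -8 → s = 17.0000
seg 3 [120°–319.7°] simple-harmonic, h=7: θ=133.6° here. β=13.6, B=199.7. 7/2·(1 − cos(π·0.0681)) = 0.0798 → s = 17.0798
seg 3 [120°–319.7°] simple-harmonic, h=7: full span → s += 7 → s = 24.0000
seg 4 [319.7°–360°] simple-harmonic, h=-24: θ=336.4° here. β=16.7, B=40.3. -24/2·(1 − cos(π·0.4144)) = -8.8114 → s = 15.1886

θ=73.6°: 22.3139
θ=101.3°: 18.1226
θ=133.6°: 17.0798
θ=336.4°: 15.1886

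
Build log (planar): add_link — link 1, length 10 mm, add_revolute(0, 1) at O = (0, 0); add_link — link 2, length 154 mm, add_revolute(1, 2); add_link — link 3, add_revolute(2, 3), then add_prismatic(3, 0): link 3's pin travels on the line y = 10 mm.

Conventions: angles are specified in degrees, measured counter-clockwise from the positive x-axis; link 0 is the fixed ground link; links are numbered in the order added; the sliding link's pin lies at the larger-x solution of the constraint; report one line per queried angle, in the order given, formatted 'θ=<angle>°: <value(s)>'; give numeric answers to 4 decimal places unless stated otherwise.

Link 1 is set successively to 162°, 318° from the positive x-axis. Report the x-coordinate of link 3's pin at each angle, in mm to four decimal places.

geometry: r = 10 mm, L = 154 mm, e = 10 mm
θ=162°: crank pin P = (r cos θ, r sin θ) = (-9.510565, 3.090170)
θ=162°: h = r sin θ − e = 3.090170 − 10 = -6.909830
θ=162°: x = r cos θ + √(L² − h²) = -9.510565 + 153.844903 = 144.334338
θ=318°: crank pin P = (r cos θ, r sin θ) = (7.431448, -6.691306)
θ=318°: h = r sin θ − e = -6.691306 − 10 = -16.691306
θ=318°: x = r cos θ + √(L² − h²) = 7.431448 + 153.092783 = 160.524232

θ=162°: 144.3343
θ=318°: 160.5242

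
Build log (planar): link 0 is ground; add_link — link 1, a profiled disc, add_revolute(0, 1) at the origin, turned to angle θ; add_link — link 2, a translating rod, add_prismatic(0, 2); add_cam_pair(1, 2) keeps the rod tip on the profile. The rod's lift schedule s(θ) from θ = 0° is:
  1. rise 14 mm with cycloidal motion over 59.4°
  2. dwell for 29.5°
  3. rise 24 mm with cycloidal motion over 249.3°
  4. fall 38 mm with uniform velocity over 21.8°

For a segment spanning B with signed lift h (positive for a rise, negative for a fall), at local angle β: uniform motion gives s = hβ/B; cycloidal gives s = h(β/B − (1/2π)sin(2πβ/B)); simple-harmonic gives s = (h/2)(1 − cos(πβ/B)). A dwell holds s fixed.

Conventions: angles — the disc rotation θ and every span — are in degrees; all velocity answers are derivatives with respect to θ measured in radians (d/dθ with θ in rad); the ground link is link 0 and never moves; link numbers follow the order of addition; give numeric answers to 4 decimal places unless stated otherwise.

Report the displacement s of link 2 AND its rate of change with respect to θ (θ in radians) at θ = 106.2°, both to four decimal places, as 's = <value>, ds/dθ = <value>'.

seg 1 [0°–59.4°] cycloidal, h=14: full span → s += 14 → s = 14.0000
seg 2 [59.4°–88.9°] dwell: s stays 14.0000
seg 3 [88.9°–338.2°] cycloidal, h=24: θ=106.2° here. β=17.3, B=249.3. 24·(0.0694 − sin(2π·0.0694)/(2π)) = 0.0523 → s = 14.0523
velocity in seg [88.9°–338.2°] (cycloidal), θ in radians: β = 17.3° = 0.3019 rad, B = 249.3° = 4.3511 rad; ds/dθ = (h/B)(1 − cos(2πβ/B)) = (24/4.3511)(1 − cos(2π·0.0694)) = 0.516057 mm/rad

s = 14.0523, ds/dθ = 0.5161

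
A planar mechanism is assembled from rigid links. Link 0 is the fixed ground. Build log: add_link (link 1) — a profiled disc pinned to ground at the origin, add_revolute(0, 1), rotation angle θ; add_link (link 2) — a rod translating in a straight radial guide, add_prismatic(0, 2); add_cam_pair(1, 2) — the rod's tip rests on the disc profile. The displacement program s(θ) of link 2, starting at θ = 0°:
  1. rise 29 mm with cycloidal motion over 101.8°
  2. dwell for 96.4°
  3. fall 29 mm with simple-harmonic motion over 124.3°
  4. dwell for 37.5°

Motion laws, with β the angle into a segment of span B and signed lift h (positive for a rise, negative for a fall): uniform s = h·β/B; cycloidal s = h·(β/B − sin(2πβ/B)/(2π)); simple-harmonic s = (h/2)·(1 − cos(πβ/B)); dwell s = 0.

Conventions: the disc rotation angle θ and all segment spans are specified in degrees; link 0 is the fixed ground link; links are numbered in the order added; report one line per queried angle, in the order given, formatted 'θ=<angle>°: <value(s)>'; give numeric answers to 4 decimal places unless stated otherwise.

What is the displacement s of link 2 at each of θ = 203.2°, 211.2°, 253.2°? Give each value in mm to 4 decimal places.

seg 1 [0°–101.8°] cycloidal, h=29: full span → s += 29 → s = 29.0000
seg 2 [101.8°–198.2°] dwell: s stays 29.0000
seg 3 [198.2°–322.5°] simple-harmonic, h=-29: θ=203.2° here. β=5, B=124.3. -29/2·(1 − cos(π·0.0402)) = -0.1156 → s = 28.8844
seg 3 [198.2°–322.5°] simple-harmonic, h=-29: θ=211.2° here. β=13, B=124.3. -29/2·(1 − cos(π·0.1046)) = -0.7757 → s = 28.2243
seg 3 [198.2°–322.5°] simple-harmonic, h=-29: θ=253.2° here. β=55, B=124.3. -29/2·(1 − cos(π·0.4425)) = -11.8939 → s = 17.1061

θ=203.2°: 28.8844
θ=211.2°: 28.2243
θ=253.2°: 17.1061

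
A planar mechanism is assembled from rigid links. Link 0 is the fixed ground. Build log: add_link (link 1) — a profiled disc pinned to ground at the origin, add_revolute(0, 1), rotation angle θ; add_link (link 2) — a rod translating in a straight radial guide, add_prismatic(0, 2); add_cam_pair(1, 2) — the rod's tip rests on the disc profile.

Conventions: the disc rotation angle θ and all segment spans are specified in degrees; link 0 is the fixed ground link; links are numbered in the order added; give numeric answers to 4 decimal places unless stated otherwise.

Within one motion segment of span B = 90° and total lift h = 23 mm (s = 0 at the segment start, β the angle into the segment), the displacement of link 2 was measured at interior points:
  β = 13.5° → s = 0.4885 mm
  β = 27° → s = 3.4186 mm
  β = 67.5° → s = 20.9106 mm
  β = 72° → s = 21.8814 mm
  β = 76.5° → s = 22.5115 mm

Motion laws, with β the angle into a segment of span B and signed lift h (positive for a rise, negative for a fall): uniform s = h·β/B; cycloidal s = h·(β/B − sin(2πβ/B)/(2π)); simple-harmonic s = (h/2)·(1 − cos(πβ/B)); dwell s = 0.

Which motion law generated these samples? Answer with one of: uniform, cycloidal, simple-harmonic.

candidates at β/B = r: uniform s = h·r (linear in β); cycloidal s = h·(r − sin(2πr)/(2π)); simple-harmonic s = (h/2)(1 − cos(πr))
β=13.5°: printed 0.4885 | uniform 3.4500, cycloidal 0.4885, simple-harmonic 1.2534
β=27°: printed 3.4186 | uniform 6.9000, cycloidal 3.4186, simple-harmonic 4.7405
β=67.5°: printed 20.9106 | uniform 17.2500, cycloidal 20.9106, simple-harmonic 19.6317
β=72°: printed 21.8814 | uniform 18.4000, cycloidal 21.8814, simple-harmonic 20.8037
β=76.5°: printed 22.5115 | uniform 19.5500, cycloidal 22.5115, simple-harmonic 21.7466
only one law matches every sample → cycloidal

cycloidal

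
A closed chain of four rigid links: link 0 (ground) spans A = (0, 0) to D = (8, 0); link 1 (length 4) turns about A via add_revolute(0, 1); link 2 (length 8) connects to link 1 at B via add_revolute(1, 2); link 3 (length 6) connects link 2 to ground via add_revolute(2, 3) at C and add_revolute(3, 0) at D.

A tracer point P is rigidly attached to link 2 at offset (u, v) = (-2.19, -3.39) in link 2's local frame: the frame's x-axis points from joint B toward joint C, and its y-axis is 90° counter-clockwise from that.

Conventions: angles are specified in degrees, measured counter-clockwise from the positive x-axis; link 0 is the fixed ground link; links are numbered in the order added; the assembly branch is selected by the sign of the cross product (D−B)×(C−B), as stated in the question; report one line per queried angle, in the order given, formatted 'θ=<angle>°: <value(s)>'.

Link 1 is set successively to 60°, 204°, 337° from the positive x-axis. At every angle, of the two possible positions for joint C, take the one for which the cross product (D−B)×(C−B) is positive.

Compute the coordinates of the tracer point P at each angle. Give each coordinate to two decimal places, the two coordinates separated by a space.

A=(0,0), D=(8.00,0)
θ=60°: B = A + 4.00·(cos60°, sin60°) = (2.0000, 3.4641)
θ=60°: |BD| = 6.9282
θ=60°: circle(B,8.00) ∩ circle(D,6.00): a=5.4848, h=5.8238
θ=60°:   candidates: C₊=(9.6619,5.7652) cross=40.348; C₋=(3.8381,-4.3219) cross=-40.348
θ=60°:   branch + wants cross > 0 → take C=(9.6619,5.7652) (cross=40.348)
θ=60°: ex = (C−B)/|BC| = (0.9577,0.2876); ey = (-0.2876,0.9577)
θ=60°: P = B + -2.19·ex + -3.39·ey = (0.8777,-0.4126)
θ=204°: B = A + 4.00·(cos204°, sin204°) = (-3.6542, -1.6269)
θ=204°: |BD| = 11.7672
θ=204°: circle(B,8.00) ∩ circle(D,6.00): a=7.0733, h=3.7373
θ=204°:   candidates: C₊=(2.8345,3.0525) cross=43.978; C₋=(3.8680,-4.3504) cross=-43.978
θ=204°:   branch + wants cross > 0 → take C=(2.8345,3.0525) (cross=43.978)
θ=204°: ex = (C−B)/|BC| = (0.8111,0.5849); ey = (-0.5849,0.8111)
θ=204°: P = B + -2.19·ex + -3.39·ey = (-3.4476,-5.6575)
θ=337°: B = A + 4.00·(cos337°, sin337°) = (3.6820, -1.5629)
θ=337°: |BD| = 4.5921
θ=337°: circle(B,8.00) ∩ circle(D,6.00): a=5.3448, h=5.9526
θ=337°:   candidates: C₊=(6.6817,5.8534) cross=27.335; C₋=(10.7337,-5.3411) cross=-27.335
θ=337°:   branch + wants cross > 0 → take C=(6.6817,5.8534) (cross=27.335)
θ=337°: ex = (C−B)/|BC| = (0.3750,0.9270); ey = (-0.9270,0.3750)
θ=337°: P = B + -2.19·ex + -3.39·ey = (6.0035,-4.8643)

θ=60°: 0.88 -0.41
θ=204°: -3.45 -5.66
θ=337°: 6.00 -4.86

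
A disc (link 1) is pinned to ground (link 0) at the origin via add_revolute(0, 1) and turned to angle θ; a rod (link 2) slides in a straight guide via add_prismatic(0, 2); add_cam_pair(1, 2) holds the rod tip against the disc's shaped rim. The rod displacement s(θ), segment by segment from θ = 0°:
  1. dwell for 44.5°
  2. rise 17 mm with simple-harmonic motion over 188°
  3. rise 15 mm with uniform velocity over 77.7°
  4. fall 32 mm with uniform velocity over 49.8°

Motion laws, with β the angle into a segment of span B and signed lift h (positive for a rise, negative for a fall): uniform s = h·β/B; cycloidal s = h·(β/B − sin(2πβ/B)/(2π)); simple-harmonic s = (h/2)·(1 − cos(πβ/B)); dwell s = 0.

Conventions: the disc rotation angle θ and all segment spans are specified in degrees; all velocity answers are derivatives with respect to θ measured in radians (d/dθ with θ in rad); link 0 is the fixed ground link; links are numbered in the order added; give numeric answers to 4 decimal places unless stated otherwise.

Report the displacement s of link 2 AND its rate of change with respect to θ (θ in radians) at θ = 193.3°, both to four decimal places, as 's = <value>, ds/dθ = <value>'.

segment 1 (0° to 44.5°, dwell): s unchanged at 0.0000
θ = 193.3° falls in segment 2 (44.5° to 232.5°, simple-harmonic, h = 17): β = 193.3 − 44.5 = 148.8°, B = 188°; Δs = 17/2·(1 − cos(π·0.7915)) = 15.2406; s = 0.0000 + 15.2406 = 15.2406
velocity in seg [44.5°–232.5°] (simple-harmonic), θ in radians: β = 148.8° = 2.5970 rad, B = 188° = 3.2812 rad; ds/dθ = (πh/(2B)) sin(πβ/B) = (π·17/(2·3.2812)) sin(π·0.7915) = 4.957877 mm/rad

s = 15.2406, ds/dθ = 4.9579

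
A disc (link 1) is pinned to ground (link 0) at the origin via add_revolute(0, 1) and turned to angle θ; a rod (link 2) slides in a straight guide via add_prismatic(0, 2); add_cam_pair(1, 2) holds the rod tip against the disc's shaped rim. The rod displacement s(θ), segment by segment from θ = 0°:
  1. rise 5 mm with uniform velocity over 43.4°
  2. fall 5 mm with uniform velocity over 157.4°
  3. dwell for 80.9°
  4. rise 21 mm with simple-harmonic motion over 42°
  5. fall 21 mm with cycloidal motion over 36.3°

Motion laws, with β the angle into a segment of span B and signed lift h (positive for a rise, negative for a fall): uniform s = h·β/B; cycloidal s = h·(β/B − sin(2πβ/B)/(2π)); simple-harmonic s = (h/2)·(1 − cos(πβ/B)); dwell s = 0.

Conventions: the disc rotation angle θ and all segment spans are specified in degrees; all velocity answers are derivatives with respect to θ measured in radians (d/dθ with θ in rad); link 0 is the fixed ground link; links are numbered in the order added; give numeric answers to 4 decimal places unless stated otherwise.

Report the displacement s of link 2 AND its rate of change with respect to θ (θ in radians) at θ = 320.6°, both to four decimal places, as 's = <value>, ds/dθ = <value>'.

segment 1 (0° to 43.4°, uniform, h = 5) is passed completely: s = 0.0000 + (5) = 5.0000
segment 2 (43.4° to 200.8°, uniform, h = -5) is passed completely: s = 5.0000 + (-5) = 0.0000
segment 3 (200.8° to 281.7°, dwell): s unchanged at 0.0000
θ = 320.6° falls in segment 4 (281.7° to 323.7°, simple-harmonic, h = 21): β = 320.6 − 281.7 = 38.9°, B = 42°; Δs = 21/2·(1 − cos(π·0.9262)) = 20.7190; s = 0.0000 + 20.7190 = 20.7190
velocity in seg [281.7°–323.7°] (simple-harmonic), θ in radians: β = 38.9° = 0.6789 rad, B = 42° = 0.7330 rad; ds/dθ = (πh/(2B)) sin(πβ/B) = (π·21/(2·0.7330)) sin(π·0.9262) = 10.341319 mm/rad

s = 20.7190, ds/dθ = 10.3413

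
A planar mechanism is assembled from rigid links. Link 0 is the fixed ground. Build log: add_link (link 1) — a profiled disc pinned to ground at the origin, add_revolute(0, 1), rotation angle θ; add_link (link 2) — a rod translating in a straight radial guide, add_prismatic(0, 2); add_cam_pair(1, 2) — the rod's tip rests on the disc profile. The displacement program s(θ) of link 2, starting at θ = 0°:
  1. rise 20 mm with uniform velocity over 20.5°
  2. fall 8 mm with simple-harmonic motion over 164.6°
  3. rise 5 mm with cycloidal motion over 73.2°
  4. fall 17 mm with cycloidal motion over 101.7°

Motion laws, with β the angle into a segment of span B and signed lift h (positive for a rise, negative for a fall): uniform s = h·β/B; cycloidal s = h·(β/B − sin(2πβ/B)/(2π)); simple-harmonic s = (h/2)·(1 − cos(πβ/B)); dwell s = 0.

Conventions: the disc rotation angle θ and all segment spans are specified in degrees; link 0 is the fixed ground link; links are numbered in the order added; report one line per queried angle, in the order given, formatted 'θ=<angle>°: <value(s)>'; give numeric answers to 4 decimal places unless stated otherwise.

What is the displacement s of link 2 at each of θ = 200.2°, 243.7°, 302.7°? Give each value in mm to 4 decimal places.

seg 1 [0°–20.5°] uniform, h=20: full span → s += 20 → s = 20.0000
seg 2 [20.5°–185.1°] simple-harmonic, h=-8: full span → s += -8 → s = 12.0000
seg 3 [185.1°–258.3°] cycloidal, h=5: θ=200.2° here. β=15.1, B=73.2. 5·(0.2063 − sin(2π·0.2063)/(2π)) = 0.2655 → s = 12.2655
seg 3 [185.1°–258.3°] cycloidal, h=5: θ=243.7° here. β=58.6, B=73.2. 5·(0.8005 − sin(2π·0.8005)/(2π)) = 4.7587 → s = 16.7587
seg 3 [185.1°–258.3°] cycloidal, h=5: full span → s += 5 → s = 17.0000
seg 4 [258.3°–360°] cycloidal, h=-17: θ=302.7° here. β=44.4, B=101.7. -17·(0.4366 − sin(2π·0.4366)/(2π)) = -6.3720 → s = 10.6280

θ=200.2°: 12.2655
θ=243.7°: 16.7587
θ=302.7°: 10.6280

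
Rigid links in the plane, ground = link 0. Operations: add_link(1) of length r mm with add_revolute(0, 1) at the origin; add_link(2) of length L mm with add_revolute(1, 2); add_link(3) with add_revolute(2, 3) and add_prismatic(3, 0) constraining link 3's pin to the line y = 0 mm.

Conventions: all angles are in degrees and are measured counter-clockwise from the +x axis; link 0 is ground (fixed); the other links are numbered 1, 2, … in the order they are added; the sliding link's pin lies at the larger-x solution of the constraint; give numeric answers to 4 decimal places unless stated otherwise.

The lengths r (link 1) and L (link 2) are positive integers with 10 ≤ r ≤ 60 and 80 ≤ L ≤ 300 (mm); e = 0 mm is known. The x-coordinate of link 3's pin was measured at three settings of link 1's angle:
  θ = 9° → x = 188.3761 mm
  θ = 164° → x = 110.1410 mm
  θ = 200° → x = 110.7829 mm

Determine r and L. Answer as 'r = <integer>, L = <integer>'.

constraint per measurement: (x − r cos θ)² + (r sin θ − e)² = L²
subtracting the θ₁ and θ₂ equations cancels the r² and L² terms:
r = (x₁² − x₂²) / (2[(x₁cos θ₁ + e sin θ₁) − (x₂cos θ₂ + e sin θ₂)]) = 40.0000 → r = 40
L² = (x₁ − r cos θ₁)² + (r sin θ₁ − e)² = 22201.0048 → L = 149.0000 → L = 149
check at θ₃=200°: x = 110.7829 (printed 110.7829) ✓

r = 40, L = 149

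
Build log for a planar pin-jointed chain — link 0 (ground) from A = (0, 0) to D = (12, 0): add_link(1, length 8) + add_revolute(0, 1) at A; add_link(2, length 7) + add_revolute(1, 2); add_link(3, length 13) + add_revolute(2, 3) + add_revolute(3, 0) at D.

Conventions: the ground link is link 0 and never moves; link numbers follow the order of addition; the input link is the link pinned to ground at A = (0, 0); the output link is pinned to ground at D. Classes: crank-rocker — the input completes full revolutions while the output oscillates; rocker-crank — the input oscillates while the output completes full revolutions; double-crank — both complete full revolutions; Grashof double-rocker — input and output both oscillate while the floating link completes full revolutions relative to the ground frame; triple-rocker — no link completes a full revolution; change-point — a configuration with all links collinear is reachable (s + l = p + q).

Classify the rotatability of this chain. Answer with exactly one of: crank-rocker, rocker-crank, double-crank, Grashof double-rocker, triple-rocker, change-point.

lengths: ground=12, input=8, coupler=7, output=13
sorted: s=7 (shortest), l=13 (longest), p+q=20
s + l = 20 vs p + q = 20
s + l = p + q → change-point (collinear configuration reachable)

change-point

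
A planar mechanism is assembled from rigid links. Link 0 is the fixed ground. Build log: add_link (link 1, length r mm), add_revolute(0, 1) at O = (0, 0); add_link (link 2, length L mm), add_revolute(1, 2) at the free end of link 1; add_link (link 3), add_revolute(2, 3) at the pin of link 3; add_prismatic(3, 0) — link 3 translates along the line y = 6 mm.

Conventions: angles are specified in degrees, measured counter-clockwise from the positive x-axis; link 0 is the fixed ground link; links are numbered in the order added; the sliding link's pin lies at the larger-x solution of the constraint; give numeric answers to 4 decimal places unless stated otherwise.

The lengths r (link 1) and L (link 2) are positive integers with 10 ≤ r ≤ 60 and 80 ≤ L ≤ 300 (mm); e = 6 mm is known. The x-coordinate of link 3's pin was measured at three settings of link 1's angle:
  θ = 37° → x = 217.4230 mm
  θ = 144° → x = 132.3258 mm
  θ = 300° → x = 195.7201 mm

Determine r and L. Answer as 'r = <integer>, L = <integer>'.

constraint per measurement: (x − r cos θ)² + (r sin θ − e)² = L²
subtracting the θ₁ and θ₂ equations cancels the r² and L² terms:
r = (x₁² − x₂²) / (2[(x₁cos θ₁ + e sin θ₁) − (x₂cos θ₂ + e sin θ₂)]) = 53.0000 → r = 53
L² = (x₁ − r cos θ₁)² + (r sin θ₁ − e)² = 31328.9834 → L = 177.0000 → L = 177
check at θ₃=300°: x = 195.7201 (printed 195.7201) ✓

r = 53, L = 177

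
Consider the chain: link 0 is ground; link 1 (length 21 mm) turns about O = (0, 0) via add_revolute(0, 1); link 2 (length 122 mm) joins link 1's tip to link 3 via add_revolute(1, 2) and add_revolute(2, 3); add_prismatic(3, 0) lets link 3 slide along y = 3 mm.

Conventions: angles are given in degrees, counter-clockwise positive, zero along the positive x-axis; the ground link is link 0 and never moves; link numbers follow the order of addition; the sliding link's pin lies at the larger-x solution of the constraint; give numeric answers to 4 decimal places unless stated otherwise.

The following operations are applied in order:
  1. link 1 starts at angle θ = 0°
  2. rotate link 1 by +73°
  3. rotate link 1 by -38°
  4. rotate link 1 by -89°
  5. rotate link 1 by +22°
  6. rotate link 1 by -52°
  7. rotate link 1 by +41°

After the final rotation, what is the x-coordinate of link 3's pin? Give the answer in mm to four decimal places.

geometry: r = 21 mm, L = 122 mm, e = 3 mm; θ starts at 0°
rotate link 1 by +73°: θ ← 0° +73° = 73°
rotate link 1 by -38°: θ ← 73° -38° = 35°
rotate link 1 by -89°: θ ← 35° -89° = -54°
rotate link 1 by +22°: θ ← -54° +22° = -32°
rotate link 1 by -52°: θ ← -32° -52° = -84°
rotate link 1 by +41°: θ ← -84° +41° = -43°
crank pin P = (r cos θ, r sin θ) = (15.358428, -14.321966)
h = r sin θ − e = -14.321966 − 3 = -17.321966
x = r cos θ + √(L² − h²) = 15.358428 + 120.764024 = 136.122452

136.1225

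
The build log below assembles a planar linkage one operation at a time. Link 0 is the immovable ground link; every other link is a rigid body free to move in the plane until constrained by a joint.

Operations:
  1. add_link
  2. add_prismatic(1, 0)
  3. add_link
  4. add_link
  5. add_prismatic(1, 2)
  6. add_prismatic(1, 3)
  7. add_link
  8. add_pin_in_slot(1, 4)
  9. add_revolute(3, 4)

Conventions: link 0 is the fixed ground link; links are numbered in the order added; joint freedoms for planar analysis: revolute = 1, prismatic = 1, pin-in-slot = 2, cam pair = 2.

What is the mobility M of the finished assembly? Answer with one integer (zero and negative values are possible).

(L,J1,J2)=(1,0,0); link0 fixed
link1: (2,0,0)
P 1-0 [J1]: (2,1,0)
link2: (3,1,0)
link3: (4,1,0)
P 1-2 [J1]: (4,2,0)
P 1-3 [J1]: (4,3,0)
link4: (5,3,0)
PS 1-4 [J2]: (5,3,1)
R 3-4 [J1]: (5,4,1)
Grübler: 3·4 − 2·4 − 1 = 3

M = 3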